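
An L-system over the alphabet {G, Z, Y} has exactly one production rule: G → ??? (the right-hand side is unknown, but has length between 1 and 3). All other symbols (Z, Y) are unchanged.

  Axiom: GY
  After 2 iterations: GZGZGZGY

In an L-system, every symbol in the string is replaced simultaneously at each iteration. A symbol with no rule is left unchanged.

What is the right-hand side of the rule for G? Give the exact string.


Answer: GZG

Derivation:
Trying G → GZG:
  Step 0: GY
  Step 1: GZGY
  Step 2: GZGZGZGY
Matches the given result.


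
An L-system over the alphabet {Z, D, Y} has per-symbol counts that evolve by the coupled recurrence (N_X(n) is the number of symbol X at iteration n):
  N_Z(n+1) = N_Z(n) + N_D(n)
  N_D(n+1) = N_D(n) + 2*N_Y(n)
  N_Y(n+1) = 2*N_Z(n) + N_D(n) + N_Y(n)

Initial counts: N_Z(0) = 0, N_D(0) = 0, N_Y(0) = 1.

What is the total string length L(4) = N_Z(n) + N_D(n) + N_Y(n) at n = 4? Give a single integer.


Answer: 81

Derivation:
Step 0: N_Z=0, N_D=0, N_Y=1, L=1
Step 1: N_Z=0, N_D=2, N_Y=1, L=3
Step 2: N_Z=2, N_D=4, N_Y=3, L=9
Step 3: N_Z=6, N_D=10, N_Y=11, L=27
Step 4: N_Z=16, N_D=32, N_Y=33, L=81


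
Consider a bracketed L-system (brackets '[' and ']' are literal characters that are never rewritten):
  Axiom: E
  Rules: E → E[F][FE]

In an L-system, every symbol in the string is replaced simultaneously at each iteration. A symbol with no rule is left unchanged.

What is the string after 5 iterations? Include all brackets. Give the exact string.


Step 0: E
Step 1: E[F][FE]
Step 2: E[F][FE][F][FE[F][FE]]
Step 3: E[F][FE][F][FE[F][FE]][F][FE[F][FE][F][FE[F][FE]]]
Step 4: E[F][FE][F][FE[F][FE]][F][FE[F][FE][F][FE[F][FE]]][F][FE[F][FE][F][FE[F][FE]][F][FE[F][FE][F][FE[F][FE]]]]
Step 5: E[F][FE][F][FE[F][FE]][F][FE[F][FE][F][FE[F][FE]]][F][FE[F][FE][F][FE[F][FE]][F][FE[F][FE][F][FE[F][FE]]]][F][FE[F][FE][F][FE[F][FE]][F][FE[F][FE][F][FE[F][FE]]][F][FE[F][FE][F][FE[F][FE]][F][FE[F][FE][F][FE[F][FE]]]]]

Answer: E[F][FE][F][FE[F][FE]][F][FE[F][FE][F][FE[F][FE]]][F][FE[F][FE][F][FE[F][FE]][F][FE[F][FE][F][FE[F][FE]]]][F][FE[F][FE][F][FE[F][FE]][F][FE[F][FE][F][FE[F][FE]]][F][FE[F][FE][F][FE[F][FE]][F][FE[F][FE][F][FE[F][FE]]]]]


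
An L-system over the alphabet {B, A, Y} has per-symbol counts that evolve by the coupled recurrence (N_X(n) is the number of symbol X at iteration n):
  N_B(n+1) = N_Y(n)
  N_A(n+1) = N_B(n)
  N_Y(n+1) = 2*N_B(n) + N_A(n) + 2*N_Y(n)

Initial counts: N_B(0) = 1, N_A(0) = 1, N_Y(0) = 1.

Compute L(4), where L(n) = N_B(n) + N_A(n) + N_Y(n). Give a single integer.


Answer: 155

Derivation:
Step 0: N_B=1, N_A=1, N_Y=1, L=3
Step 1: N_B=1, N_A=1, N_Y=5, L=7
Step 2: N_B=5, N_A=1, N_Y=13, L=19
Step 3: N_B=13, N_A=5, N_Y=37, L=55
Step 4: N_B=37, N_A=13, N_Y=105, L=155


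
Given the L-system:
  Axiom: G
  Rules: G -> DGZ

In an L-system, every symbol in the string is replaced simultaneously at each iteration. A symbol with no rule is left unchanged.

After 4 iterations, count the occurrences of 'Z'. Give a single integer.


Answer: 4

Derivation:
Step 0: G  (0 'Z')
Step 1: DGZ  (1 'Z')
Step 2: DDGZZ  (2 'Z')
Step 3: DDDGZZZ  (3 'Z')
Step 4: DDDDGZZZZ  (4 'Z')


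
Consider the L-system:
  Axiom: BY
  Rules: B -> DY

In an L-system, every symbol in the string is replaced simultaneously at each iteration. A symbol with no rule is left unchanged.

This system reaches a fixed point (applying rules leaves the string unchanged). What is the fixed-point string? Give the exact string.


Step 0: BY
Step 1: DYY
Step 2: DYY  (unchanged — fixed point at step 1)

Answer: DYY


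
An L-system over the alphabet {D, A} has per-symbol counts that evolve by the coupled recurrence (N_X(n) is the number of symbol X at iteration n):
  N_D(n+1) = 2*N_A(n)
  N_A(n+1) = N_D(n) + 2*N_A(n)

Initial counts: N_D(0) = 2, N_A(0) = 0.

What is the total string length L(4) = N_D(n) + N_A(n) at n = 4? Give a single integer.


Step 0: N_D=2, N_A=0, L=2
Step 1: N_D=0, N_A=2, L=2
Step 2: N_D=4, N_A=4, L=8
Step 3: N_D=8, N_A=12, L=20
Step 4: N_D=24, N_A=32, L=56

Answer: 56


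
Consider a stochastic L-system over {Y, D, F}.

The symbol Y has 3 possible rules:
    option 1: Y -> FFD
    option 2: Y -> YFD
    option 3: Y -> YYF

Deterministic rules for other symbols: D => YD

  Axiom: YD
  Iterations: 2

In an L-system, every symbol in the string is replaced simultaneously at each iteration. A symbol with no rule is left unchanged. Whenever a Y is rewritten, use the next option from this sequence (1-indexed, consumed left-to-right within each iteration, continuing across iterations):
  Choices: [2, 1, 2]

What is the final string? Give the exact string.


Answer: FFDFYDYFDYD

Derivation:
Step 0: YD
Step 1: YFDYD  (used choices [2])
Step 2: FFDFYDYFDYD  (used choices [1, 2])


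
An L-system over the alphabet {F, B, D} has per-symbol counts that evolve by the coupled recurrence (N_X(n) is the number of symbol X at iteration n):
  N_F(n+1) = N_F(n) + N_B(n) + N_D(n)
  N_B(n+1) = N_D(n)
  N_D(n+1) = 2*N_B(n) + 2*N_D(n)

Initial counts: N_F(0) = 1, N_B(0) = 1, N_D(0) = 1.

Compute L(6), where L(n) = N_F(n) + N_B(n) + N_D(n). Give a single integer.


Answer: 1224

Derivation:
Step 0: N_F=1, N_B=1, N_D=1, L=3
Step 1: N_F=3, N_B=1, N_D=4, L=8
Step 2: N_F=8, N_B=4, N_D=10, L=22
Step 3: N_F=22, N_B=10, N_D=28, L=60
Step 4: N_F=60, N_B=28, N_D=76, L=164
Step 5: N_F=164, N_B=76, N_D=208, L=448
Step 6: N_F=448, N_B=208, N_D=568, L=1224


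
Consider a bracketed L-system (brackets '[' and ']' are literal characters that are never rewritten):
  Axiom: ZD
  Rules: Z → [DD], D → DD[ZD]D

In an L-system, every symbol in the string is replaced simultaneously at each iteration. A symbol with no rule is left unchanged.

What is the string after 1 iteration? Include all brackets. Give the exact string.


Answer: [DD]DD[ZD]D

Derivation:
Step 0: ZD
Step 1: [DD]DD[ZD]D


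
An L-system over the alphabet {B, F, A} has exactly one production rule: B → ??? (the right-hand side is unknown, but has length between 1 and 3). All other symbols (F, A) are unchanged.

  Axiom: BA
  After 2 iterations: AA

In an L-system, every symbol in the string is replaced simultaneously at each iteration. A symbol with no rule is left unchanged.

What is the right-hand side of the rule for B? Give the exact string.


Trying B → A:
  Step 0: BA
  Step 1: AA
  Step 2: AA
Matches the given result.

Answer: A


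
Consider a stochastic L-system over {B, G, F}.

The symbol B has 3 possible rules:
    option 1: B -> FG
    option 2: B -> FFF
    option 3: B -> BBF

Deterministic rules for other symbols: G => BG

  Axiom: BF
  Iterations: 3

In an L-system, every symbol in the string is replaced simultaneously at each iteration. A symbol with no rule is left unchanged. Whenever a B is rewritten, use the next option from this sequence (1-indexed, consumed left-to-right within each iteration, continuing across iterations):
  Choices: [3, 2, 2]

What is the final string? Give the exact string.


Answer: FFFFFFFF

Derivation:
Step 0: BF
Step 1: BBFF  (used choices [3])
Step 2: FFFFFFFF  (used choices [2, 2])
Step 3: FFFFFFFF  (used choices [])


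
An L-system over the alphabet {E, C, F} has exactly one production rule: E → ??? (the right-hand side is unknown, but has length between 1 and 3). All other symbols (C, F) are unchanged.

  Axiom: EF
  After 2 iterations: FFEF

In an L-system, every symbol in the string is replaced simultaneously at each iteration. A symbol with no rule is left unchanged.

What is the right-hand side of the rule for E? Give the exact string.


Answer: FE

Derivation:
Trying E → FE:
  Step 0: EF
  Step 1: FEF
  Step 2: FFEF
Matches the given result.


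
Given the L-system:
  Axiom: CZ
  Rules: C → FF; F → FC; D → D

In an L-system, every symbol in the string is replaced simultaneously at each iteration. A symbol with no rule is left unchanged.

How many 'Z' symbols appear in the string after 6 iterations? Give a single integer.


Step 0: CZ  (1 'Z')
Step 1: FFZ  (1 'Z')
Step 2: FCFCZ  (1 'Z')
Step 3: FCFFFCFFZ  (1 'Z')
Step 4: FCFFFCFCFCFFFCFCZ  (1 'Z')
Step 5: FCFFFCFCFCFFFCFFFCFFFCFCFCFFFCFFZ  (1 'Z')
Step 6: FCFFFCFCFCFFFCFFFCFFFCFCFCFFFCFCFCFFFCFCFCFFFCFFFCFFFCFCFCFFFCFCZ  (1 'Z')

Answer: 1


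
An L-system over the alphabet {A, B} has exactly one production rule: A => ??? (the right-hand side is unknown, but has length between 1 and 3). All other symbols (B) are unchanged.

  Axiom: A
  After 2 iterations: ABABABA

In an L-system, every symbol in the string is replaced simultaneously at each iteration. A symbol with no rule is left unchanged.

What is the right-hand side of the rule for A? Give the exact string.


Trying A => ABA:
  Step 0: A
  Step 1: ABA
  Step 2: ABABABA
Matches the given result.

Answer: ABA


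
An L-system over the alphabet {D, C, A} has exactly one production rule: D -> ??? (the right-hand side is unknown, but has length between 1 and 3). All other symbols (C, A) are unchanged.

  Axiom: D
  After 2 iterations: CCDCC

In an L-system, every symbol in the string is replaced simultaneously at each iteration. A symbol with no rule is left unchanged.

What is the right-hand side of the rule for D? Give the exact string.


Trying D -> CDC:
  Step 0: D
  Step 1: CDC
  Step 2: CCDCC
Matches the given result.

Answer: CDC


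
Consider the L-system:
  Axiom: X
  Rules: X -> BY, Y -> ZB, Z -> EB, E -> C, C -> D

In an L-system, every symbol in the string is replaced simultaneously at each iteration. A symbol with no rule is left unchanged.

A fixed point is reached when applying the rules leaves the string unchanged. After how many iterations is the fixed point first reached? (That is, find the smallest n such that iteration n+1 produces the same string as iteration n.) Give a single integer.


Step 0: X
Step 1: BY
Step 2: BZB
Step 3: BEBB
Step 4: BCBB
Step 5: BDBB
Step 6: BDBB  (unchanged — fixed point at step 5)

Answer: 5


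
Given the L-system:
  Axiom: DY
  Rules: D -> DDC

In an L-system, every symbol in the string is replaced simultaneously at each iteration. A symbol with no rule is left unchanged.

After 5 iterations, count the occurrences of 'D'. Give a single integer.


Step 0: DY  (1 'D')
Step 1: DDCY  (2 'D')
Step 2: DDCDDCCY  (4 'D')
Step 3: DDCDDCCDDCDDCCCY  (8 'D')
Step 4: DDCDDCCDDCDDCCCDDCDDCCDDCDDCCCCY  (16 'D')
Step 5: DDCDDCCDDCDDCCCDDCDDCCDDCDDCCCCDDCDDCCDDCDDCCCDDCDDCCDDCDDCCCCCY  (32 'D')

Answer: 32


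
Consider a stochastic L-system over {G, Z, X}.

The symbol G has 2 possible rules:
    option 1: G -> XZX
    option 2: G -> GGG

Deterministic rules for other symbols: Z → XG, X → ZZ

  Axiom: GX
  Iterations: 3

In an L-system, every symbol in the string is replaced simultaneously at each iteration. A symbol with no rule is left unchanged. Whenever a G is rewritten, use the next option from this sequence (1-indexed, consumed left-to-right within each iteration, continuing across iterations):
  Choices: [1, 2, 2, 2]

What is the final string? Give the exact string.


Answer: XGXGZZGGGXGXGZZGGGZZGGG

Derivation:
Step 0: GX
Step 1: XZXZZ  (used choices [1])
Step 2: ZZXGZZXGXG  (used choices [])
Step 3: XGXGZZGGGXGXGZZGGGZZGGG  (used choices [2, 2, 2])


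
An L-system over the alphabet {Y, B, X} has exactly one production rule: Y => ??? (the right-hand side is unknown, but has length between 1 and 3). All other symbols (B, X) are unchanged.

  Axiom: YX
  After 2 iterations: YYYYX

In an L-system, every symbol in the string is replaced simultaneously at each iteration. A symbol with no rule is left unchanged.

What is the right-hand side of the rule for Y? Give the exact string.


Answer: YY

Derivation:
Trying Y => YY:
  Step 0: YX
  Step 1: YYX
  Step 2: YYYYX
Matches the given result.


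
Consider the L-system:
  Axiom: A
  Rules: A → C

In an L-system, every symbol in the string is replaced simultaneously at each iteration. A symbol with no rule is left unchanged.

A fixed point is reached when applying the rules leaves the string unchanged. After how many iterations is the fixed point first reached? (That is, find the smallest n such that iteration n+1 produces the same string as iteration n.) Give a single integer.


Step 0: A
Step 1: C
Step 2: C  (unchanged — fixed point at step 1)

Answer: 1


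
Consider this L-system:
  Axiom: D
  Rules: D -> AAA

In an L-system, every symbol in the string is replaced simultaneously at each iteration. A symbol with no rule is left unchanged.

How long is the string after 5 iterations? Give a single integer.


Answer: 3

Derivation:
Step 0: length = 1
Step 1: length = 3
Step 2: length = 3
Step 3: length = 3
Step 4: length = 3
Step 5: length = 3


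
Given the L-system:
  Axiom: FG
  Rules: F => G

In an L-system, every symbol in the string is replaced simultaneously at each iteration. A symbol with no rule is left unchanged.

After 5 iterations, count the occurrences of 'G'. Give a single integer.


Step 0: FG  (1 'G')
Step 1: GG  (2 'G')
Step 2: GG  (2 'G')
Step 3: GG  (2 'G')
Step 4: GG  (2 'G')
Step 5: GG  (2 'G')

Answer: 2


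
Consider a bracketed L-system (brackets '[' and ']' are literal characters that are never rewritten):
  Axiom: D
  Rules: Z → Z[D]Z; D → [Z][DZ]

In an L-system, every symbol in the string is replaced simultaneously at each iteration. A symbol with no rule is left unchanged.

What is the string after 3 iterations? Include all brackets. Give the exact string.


Step 0: D
Step 1: [Z][DZ]
Step 2: [Z[D]Z][[Z][DZ]Z[D]Z]
Step 3: [Z[D]Z[[Z][DZ]]Z[D]Z][[Z[D]Z][[Z][DZ]Z[D]Z]Z[D]Z[[Z][DZ]]Z[D]Z]

Answer: [Z[D]Z[[Z][DZ]]Z[D]Z][[Z[D]Z][[Z][DZ]Z[D]Z]Z[D]Z[[Z][DZ]]Z[D]Z]


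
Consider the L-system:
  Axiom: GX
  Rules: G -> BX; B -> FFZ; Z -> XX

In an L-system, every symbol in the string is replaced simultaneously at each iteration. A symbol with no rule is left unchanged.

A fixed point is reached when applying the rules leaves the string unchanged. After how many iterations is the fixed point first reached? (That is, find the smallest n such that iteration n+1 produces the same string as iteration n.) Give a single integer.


Step 0: GX
Step 1: BXX
Step 2: FFZXX
Step 3: FFXXXX
Step 4: FFXXXX  (unchanged — fixed point at step 3)

Answer: 3


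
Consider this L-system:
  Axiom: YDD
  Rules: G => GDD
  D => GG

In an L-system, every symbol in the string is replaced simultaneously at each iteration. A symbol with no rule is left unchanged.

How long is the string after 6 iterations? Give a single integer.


Step 0: length = 3
Step 1: length = 5
Step 2: length = 13
Step 3: length = 29
Step 4: length = 77
Step 5: length = 189
Step 6: length = 493

Answer: 493


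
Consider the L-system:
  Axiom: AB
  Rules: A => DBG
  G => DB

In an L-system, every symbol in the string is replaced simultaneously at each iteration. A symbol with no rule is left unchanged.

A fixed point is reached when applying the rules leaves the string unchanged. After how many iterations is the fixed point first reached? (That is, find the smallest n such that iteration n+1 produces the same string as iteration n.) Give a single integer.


Answer: 2

Derivation:
Step 0: AB
Step 1: DBGB
Step 2: DBDBB
Step 3: DBDBB  (unchanged — fixed point at step 2)


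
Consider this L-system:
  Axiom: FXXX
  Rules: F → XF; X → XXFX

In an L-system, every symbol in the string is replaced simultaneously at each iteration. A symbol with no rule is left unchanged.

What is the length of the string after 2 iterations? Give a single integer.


Answer: 48

Derivation:
Step 0: length = 4
Step 1: length = 14
Step 2: length = 48


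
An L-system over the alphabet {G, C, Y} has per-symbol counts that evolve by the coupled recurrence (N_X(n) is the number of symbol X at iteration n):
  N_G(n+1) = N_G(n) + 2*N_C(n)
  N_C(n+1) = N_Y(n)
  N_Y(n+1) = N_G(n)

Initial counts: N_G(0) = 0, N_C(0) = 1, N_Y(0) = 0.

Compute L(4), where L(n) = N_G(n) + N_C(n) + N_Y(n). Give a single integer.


Answer: 10

Derivation:
Step 0: N_G=0, N_C=1, N_Y=0, L=1
Step 1: N_G=2, N_C=0, N_Y=0, L=2
Step 2: N_G=2, N_C=0, N_Y=2, L=4
Step 3: N_G=2, N_C=2, N_Y=2, L=6
Step 4: N_G=6, N_C=2, N_Y=2, L=10


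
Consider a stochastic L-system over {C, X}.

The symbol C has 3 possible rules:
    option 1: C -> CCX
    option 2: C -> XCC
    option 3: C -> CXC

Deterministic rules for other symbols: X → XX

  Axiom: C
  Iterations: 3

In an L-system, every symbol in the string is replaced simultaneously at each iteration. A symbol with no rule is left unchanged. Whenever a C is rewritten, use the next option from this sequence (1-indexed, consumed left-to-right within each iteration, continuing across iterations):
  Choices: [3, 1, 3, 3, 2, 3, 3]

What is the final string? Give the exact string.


Step 0: C
Step 1: CXC  (used choices [3])
Step 2: CCXXXCXC  (used choices [1, 3])
Step 3: CXCXCCXXXXXXCXCXXCXC  (used choices [3, 2, 3, 3])

Answer: CXCXCCXXXXXXCXCXXCXC


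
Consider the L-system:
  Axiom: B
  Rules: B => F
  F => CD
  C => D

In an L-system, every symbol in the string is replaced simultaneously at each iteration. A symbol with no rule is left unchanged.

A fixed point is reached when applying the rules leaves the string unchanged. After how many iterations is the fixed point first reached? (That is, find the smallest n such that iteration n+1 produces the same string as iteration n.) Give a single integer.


Step 0: B
Step 1: F
Step 2: CD
Step 3: DD
Step 4: DD  (unchanged — fixed point at step 3)

Answer: 3


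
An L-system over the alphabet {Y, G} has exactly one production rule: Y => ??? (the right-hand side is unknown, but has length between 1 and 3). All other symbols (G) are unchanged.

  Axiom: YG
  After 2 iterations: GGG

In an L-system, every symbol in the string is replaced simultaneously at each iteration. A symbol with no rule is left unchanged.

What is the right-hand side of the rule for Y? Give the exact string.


Answer: GG

Derivation:
Trying Y => GG:
  Step 0: YG
  Step 1: GGG
  Step 2: GGG
Matches the given result.


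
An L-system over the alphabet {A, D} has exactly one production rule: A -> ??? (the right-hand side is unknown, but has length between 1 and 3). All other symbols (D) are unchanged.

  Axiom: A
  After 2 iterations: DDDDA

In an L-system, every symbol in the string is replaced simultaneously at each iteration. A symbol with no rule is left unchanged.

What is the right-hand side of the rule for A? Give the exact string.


Answer: DDA

Derivation:
Trying A -> DDA:
  Step 0: A
  Step 1: DDA
  Step 2: DDDDA
Matches the given result.


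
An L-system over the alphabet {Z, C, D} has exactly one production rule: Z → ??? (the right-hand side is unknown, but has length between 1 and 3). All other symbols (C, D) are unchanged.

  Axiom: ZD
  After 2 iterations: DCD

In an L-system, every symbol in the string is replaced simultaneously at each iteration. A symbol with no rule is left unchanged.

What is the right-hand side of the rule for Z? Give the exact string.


Trying Z → DC:
  Step 0: ZD
  Step 1: DCD
  Step 2: DCD
Matches the given result.

Answer: DC


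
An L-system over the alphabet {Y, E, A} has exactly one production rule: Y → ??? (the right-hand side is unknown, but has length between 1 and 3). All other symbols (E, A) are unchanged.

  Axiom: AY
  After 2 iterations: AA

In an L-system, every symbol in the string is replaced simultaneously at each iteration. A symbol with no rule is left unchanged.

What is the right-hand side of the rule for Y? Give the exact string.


Answer: A

Derivation:
Trying Y → A:
  Step 0: AY
  Step 1: AA
  Step 2: AA
Matches the given result.


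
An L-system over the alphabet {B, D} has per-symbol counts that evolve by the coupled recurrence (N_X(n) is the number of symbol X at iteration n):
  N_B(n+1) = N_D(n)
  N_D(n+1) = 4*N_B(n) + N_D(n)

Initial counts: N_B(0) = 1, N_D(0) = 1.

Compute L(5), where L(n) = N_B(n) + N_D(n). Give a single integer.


Answer: 246

Derivation:
Step 0: N_B=1, N_D=1, L=2
Step 1: N_B=1, N_D=5, L=6
Step 2: N_B=5, N_D=9, L=14
Step 3: N_B=9, N_D=29, L=38
Step 4: N_B=29, N_D=65, L=94
Step 5: N_B=65, N_D=181, L=246


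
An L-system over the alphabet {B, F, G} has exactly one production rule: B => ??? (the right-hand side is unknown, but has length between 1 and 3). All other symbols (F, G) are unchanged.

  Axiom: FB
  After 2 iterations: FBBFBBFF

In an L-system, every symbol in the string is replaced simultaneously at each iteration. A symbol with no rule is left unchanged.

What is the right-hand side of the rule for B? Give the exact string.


Trying B => BBF:
  Step 0: FB
  Step 1: FBBF
  Step 2: FBBFBBFF
Matches the given result.

Answer: BBF


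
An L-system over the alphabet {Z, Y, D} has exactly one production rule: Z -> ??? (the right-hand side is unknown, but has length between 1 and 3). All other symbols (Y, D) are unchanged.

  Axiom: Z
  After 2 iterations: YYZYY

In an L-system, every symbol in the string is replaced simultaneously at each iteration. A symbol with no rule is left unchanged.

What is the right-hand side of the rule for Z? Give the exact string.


Answer: YZY

Derivation:
Trying Z -> YZY:
  Step 0: Z
  Step 1: YZY
  Step 2: YYZYY
Matches the given result.


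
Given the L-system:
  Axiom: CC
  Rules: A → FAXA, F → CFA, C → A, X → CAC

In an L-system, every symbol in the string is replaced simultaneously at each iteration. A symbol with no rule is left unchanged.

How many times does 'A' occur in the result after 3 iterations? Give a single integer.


Step 0: CC  (0 'A')
Step 1: AA  (2 'A')
Step 2: FAXAFAXA  (4 'A')
Step 3: CFAFAXACACFAXACFAFAXACACFAXA  (12 'A')

Answer: 12


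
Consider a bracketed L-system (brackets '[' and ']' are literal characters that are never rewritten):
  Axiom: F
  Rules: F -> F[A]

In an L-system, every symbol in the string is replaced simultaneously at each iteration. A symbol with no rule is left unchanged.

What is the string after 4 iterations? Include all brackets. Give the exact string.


Step 0: F
Step 1: F[A]
Step 2: F[A][A]
Step 3: F[A][A][A]
Step 4: F[A][A][A][A]

Answer: F[A][A][A][A]


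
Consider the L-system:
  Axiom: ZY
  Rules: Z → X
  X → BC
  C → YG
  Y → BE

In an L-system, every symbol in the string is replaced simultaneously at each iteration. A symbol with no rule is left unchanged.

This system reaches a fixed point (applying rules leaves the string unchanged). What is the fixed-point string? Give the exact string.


Step 0: ZY
Step 1: XBE
Step 2: BCBE
Step 3: BYGBE
Step 4: BBEGBE
Step 5: BBEGBE  (unchanged — fixed point at step 4)

Answer: BBEGBE


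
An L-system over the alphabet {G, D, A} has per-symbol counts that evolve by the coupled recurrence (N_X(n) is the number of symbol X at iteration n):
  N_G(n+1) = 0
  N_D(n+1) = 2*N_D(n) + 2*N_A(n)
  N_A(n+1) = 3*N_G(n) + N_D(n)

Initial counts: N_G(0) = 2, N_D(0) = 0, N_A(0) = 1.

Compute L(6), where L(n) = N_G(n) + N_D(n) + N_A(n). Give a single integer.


Answer: 1048

Derivation:
Step 0: N_G=2, N_D=0, N_A=1, L=3
Step 1: N_G=0, N_D=2, N_A=6, L=8
Step 2: N_G=0, N_D=16, N_A=2, L=18
Step 3: N_G=0, N_D=36, N_A=16, L=52
Step 4: N_G=0, N_D=104, N_A=36, L=140
Step 5: N_G=0, N_D=280, N_A=104, L=384
Step 6: N_G=0, N_D=768, N_A=280, L=1048


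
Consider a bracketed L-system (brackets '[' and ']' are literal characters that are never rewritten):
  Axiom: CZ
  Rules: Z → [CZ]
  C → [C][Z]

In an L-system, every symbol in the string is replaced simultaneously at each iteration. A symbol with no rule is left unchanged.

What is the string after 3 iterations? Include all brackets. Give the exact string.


Step 0: CZ
Step 1: [C][Z][CZ]
Step 2: [[C][Z]][[CZ]][[C][Z][CZ]]
Step 3: [[[C][Z]][[CZ]]][[[C][Z][CZ]]][[[C][Z]][[CZ]][[C][Z][CZ]]]

Answer: [[[C][Z]][[CZ]]][[[C][Z][CZ]]][[[C][Z]][[CZ]][[C][Z][CZ]]]


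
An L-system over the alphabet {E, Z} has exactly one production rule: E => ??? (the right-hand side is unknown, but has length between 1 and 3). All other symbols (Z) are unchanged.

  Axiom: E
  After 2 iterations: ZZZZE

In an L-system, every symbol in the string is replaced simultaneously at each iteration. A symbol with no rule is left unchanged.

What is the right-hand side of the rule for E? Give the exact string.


Trying E => ZZE:
  Step 0: E
  Step 1: ZZE
  Step 2: ZZZZE
Matches the given result.

Answer: ZZE


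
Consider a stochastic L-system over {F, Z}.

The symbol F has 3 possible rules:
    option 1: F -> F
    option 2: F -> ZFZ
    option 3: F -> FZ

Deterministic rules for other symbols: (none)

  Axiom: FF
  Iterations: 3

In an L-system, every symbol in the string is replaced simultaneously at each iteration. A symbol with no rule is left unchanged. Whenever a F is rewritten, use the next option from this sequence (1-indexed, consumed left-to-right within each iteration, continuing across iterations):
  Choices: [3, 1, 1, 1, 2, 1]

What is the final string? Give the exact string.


Step 0: FF
Step 1: FZF  (used choices [3, 1])
Step 2: FZF  (used choices [1, 1])
Step 3: ZFZZF  (used choices [2, 1])

Answer: ZFZZF


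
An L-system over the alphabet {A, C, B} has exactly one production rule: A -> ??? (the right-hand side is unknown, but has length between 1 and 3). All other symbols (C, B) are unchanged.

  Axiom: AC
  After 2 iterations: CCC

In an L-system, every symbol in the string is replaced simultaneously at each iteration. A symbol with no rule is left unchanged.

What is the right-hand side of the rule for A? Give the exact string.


Trying A -> CC:
  Step 0: AC
  Step 1: CCC
  Step 2: CCC
Matches the given result.

Answer: CC


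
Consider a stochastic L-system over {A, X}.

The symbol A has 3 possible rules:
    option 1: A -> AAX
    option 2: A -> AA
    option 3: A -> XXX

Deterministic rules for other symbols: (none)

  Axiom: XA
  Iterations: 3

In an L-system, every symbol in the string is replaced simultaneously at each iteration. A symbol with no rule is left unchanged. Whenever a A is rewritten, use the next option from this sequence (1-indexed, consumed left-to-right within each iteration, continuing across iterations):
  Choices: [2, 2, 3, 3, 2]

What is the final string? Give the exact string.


Answer: XXXXAAXXX

Derivation:
Step 0: XA
Step 1: XAA  (used choices [2])
Step 2: XAAXXX  (used choices [2, 3])
Step 3: XXXXAAXXX  (used choices [3, 2])


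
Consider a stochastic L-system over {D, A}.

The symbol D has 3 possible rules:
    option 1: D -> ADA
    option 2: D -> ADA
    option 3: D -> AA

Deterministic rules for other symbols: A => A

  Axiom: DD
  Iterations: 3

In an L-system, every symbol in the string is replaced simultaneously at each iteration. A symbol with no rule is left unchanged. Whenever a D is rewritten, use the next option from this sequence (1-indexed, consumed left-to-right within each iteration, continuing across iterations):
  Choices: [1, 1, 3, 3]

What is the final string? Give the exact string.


Step 0: DD
Step 1: ADAADA  (used choices [1, 1])
Step 2: AAAAAAAA  (used choices [3, 3])
Step 3: AAAAAAAA  (used choices [])

Answer: AAAAAAAA


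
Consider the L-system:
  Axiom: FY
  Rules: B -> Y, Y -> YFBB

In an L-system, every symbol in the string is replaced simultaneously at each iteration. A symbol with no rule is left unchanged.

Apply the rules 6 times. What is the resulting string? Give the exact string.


Answer: FYFBBFYYFYFBBYFBBFYFBBFYYYFBBFYYFYFBBFYYFYFBBYFBBYFBBFYYFYFBBYFBBFYFBBFYYFYFBBYFBBFYFBBFYYYFBBFYYYFBBFYYFYFBBYFBBFYFBBFYYYFBBFYY

Derivation:
Step 0: FY
Step 1: FYFBB
Step 2: FYFBBFYY
Step 3: FYFBBFYYFYFBBYFBB
Step 4: FYFBBFYYFYFBBYFBBFYFBBFYYYFBBFYY
Step 5: FYFBBFYYFYFBBYFBBFYFBBFYYYFBBFYYFYFBBFYYFYFBBYFBBYFBBFYYFYFBBYFBB
Step 6: FYFBBFYYFYFBBYFBBFYFBBFYYYFBBFYYFYFBBFYYFYFBBYFBBYFBBFYYFYFBBYFBBFYFBBFYYFYFBBYFBBFYFBBFYYYFBBFYYYFBBFYYFYFBBYFBBFYFBBFYYYFBBFYY


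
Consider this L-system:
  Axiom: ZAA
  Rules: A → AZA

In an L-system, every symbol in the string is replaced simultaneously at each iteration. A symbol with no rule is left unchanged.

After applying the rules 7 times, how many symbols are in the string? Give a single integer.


Answer: 511

Derivation:
Step 0: length = 3
Step 1: length = 7
Step 2: length = 15
Step 3: length = 31
Step 4: length = 63
Step 5: length = 127
Step 6: length = 255
Step 7: length = 511


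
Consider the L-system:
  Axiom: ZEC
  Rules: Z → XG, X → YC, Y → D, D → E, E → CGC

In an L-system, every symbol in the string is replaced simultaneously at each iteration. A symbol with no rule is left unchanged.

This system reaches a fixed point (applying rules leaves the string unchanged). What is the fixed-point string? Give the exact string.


Step 0: ZEC
Step 1: XGCGCC
Step 2: YCGCGCC
Step 3: DCGCGCC
Step 4: ECGCGCC
Step 5: CGCCGCGCC
Step 6: CGCCGCGCC  (unchanged — fixed point at step 5)

Answer: CGCCGCGCC


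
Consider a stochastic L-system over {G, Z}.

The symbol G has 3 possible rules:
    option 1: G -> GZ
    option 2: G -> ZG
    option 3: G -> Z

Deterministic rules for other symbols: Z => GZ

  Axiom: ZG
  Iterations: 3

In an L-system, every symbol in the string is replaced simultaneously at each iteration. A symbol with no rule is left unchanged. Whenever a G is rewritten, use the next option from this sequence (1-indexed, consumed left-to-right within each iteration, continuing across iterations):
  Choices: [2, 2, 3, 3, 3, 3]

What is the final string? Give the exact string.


Answer: GZZZGZZGZGZ

Derivation:
Step 0: ZG
Step 1: GZZG  (used choices [2])
Step 2: ZGGZGZZ  (used choices [2, 3])
Step 3: GZZZGZZGZGZ  (used choices [3, 3, 3])


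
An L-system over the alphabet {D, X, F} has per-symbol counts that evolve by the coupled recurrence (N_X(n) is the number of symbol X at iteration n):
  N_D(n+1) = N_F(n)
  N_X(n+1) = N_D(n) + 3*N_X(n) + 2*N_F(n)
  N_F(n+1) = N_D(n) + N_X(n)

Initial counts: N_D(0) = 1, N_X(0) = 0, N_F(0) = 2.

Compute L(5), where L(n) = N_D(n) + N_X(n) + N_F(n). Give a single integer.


Answer: 1329

Derivation:
Step 0: N_D=1, N_X=0, N_F=2, L=3
Step 1: N_D=2, N_X=5, N_F=1, L=8
Step 2: N_D=1, N_X=19, N_F=7, L=27
Step 3: N_D=7, N_X=72, N_F=20, L=99
Step 4: N_D=20, N_X=263, N_F=79, L=362
Step 5: N_D=79, N_X=967, N_F=283, L=1329


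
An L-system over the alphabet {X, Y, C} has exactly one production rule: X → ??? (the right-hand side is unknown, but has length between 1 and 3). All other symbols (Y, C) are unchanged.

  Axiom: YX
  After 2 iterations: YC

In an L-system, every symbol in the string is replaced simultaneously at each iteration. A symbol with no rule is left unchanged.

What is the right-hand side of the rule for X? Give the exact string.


Trying X → C:
  Step 0: YX
  Step 1: YC
  Step 2: YC
Matches the given result.

Answer: C


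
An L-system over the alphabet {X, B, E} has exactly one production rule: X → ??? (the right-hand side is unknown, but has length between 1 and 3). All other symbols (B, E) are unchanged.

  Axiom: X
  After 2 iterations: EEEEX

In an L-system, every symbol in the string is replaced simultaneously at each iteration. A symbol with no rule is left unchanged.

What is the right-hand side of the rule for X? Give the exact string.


Answer: EEX

Derivation:
Trying X → EEX:
  Step 0: X
  Step 1: EEX
  Step 2: EEEEX
Matches the given result.


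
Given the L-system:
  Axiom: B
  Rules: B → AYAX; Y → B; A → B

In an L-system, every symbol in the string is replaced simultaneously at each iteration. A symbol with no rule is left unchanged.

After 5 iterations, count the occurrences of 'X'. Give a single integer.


Step 0: B  (0 'X')
Step 1: AYAX  (1 'X')
Step 2: BBBX  (1 'X')
Step 3: AYAXAYAXAYAXX  (4 'X')
Step 4: BBBXBBBXBBBXX  (4 'X')
Step 5: AYAXAYAXAYAXXAYAXAYAXAYAXXAYAXAYAXAYAXXX  (13 'X')

Answer: 13


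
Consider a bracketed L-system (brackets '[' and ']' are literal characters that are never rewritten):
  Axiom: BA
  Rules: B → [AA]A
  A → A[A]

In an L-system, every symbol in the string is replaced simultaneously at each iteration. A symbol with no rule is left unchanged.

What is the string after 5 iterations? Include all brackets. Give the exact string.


Step 0: BA
Step 1: [AA]AA[A]
Step 2: [A[A]A[A]]A[A]A[A][A[A]]
Step 3: [A[A][A[A]]A[A][A[A]]]A[A][A[A]]A[A][A[A]][A[A][A[A]]]
Step 4: [A[A][A[A]][A[A][A[A]]]A[A][A[A]][A[A][A[A]]]]A[A][A[A]][A[A][A[A]]]A[A][A[A]][A[A][A[A]]][A[A][A[A]][A[A][A[A]]]]
Step 5: [A[A][A[A]][A[A][A[A]]][A[A][A[A]][A[A][A[A]]]]A[A][A[A]][A[A][A[A]]][A[A][A[A]][A[A][A[A]]]]]A[A][A[A]][A[A][A[A]]][A[A][A[A]][A[A][A[A]]]]A[A][A[A]][A[A][A[A]]][A[A][A[A]][A[A][A[A]]]][A[A][A[A]][A[A][A[A]]][A[A][A[A]][A[A][A[A]]]]]

Answer: [A[A][A[A]][A[A][A[A]]][A[A][A[A]][A[A][A[A]]]]A[A][A[A]][A[A][A[A]]][A[A][A[A]][A[A][A[A]]]]]A[A][A[A]][A[A][A[A]]][A[A][A[A]][A[A][A[A]]]]A[A][A[A]][A[A][A[A]]][A[A][A[A]][A[A][A[A]]]][A[A][A[A]][A[A][A[A]]][A[A][A[A]][A[A][A[A]]]]]


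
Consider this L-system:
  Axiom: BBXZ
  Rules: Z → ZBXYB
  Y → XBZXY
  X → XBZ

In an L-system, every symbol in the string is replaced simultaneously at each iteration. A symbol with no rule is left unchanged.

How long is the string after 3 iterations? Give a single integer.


Answer: 70

Derivation:
Step 0: length = 4
Step 1: length = 10
Step 2: length = 26
Step 3: length = 70


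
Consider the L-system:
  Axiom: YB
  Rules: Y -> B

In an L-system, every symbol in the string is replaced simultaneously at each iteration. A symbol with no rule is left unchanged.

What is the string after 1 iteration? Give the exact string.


Answer: BB

Derivation:
Step 0: YB
Step 1: BB


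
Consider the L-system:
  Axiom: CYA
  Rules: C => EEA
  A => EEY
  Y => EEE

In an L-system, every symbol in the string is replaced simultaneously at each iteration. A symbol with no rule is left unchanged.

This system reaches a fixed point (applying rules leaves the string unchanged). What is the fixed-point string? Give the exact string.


Step 0: CYA
Step 1: EEAEEEEEY
Step 2: EEEEYEEEEEEEE
Step 3: EEEEEEEEEEEEEEE
Step 4: EEEEEEEEEEEEEEE  (unchanged — fixed point at step 3)

Answer: EEEEEEEEEEEEEEE


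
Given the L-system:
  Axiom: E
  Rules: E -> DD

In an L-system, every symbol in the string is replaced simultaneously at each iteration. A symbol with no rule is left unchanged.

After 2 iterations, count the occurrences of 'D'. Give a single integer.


Step 0: E  (0 'D')
Step 1: DD  (2 'D')
Step 2: DD  (2 'D')

Answer: 2


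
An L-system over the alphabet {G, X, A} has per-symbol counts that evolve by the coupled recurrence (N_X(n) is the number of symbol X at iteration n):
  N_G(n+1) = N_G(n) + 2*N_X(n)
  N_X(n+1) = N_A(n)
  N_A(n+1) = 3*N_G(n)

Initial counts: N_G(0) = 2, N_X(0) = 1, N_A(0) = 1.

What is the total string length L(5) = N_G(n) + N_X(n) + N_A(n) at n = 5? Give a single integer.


Answer: 258

Derivation:
Step 0: N_G=2, N_X=1, N_A=1, L=4
Step 1: N_G=4, N_X=1, N_A=6, L=11
Step 2: N_G=6, N_X=6, N_A=12, L=24
Step 3: N_G=18, N_X=12, N_A=18, L=48
Step 4: N_G=42, N_X=18, N_A=54, L=114
Step 5: N_G=78, N_X=54, N_A=126, L=258


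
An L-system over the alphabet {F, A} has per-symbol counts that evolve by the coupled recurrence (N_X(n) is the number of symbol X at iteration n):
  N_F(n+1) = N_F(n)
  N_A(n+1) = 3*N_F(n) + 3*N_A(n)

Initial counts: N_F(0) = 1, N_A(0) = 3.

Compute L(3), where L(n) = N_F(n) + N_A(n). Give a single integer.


Answer: 121

Derivation:
Step 0: N_F=1, N_A=3, L=4
Step 1: N_F=1, N_A=12, L=13
Step 2: N_F=1, N_A=39, L=40
Step 3: N_F=1, N_A=120, L=121


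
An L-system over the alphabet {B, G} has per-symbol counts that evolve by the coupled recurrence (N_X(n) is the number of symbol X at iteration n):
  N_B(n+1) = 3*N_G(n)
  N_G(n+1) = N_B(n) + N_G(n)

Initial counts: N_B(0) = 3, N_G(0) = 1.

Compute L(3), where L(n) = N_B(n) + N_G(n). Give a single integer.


Answer: 40

Derivation:
Step 0: N_B=3, N_G=1, L=4
Step 1: N_B=3, N_G=4, L=7
Step 2: N_B=12, N_G=7, L=19
Step 3: N_B=21, N_G=19, L=40


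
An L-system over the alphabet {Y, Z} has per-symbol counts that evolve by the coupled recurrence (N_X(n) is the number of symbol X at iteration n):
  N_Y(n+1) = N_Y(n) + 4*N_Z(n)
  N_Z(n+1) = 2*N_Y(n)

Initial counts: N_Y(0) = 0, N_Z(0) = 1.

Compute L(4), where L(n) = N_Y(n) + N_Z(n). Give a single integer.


Step 0: N_Y=0, N_Z=1, L=1
Step 1: N_Y=4, N_Z=0, L=4
Step 2: N_Y=4, N_Z=8, L=12
Step 3: N_Y=36, N_Z=8, L=44
Step 4: N_Y=68, N_Z=72, L=140

Answer: 140


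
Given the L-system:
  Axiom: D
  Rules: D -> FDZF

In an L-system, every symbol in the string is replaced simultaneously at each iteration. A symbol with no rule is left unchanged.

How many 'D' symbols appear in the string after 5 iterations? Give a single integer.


Step 0: D  (1 'D')
Step 1: FDZF  (1 'D')
Step 2: FFDZFZF  (1 'D')
Step 3: FFFDZFZFZF  (1 'D')
Step 4: FFFFDZFZFZFZF  (1 'D')
Step 5: FFFFFDZFZFZFZFZF  (1 'D')

Answer: 1


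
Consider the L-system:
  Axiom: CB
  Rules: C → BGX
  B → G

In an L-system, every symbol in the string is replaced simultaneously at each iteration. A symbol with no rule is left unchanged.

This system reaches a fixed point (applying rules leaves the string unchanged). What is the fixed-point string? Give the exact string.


Step 0: CB
Step 1: BGXG
Step 2: GGXG
Step 3: GGXG  (unchanged — fixed point at step 2)

Answer: GGXG


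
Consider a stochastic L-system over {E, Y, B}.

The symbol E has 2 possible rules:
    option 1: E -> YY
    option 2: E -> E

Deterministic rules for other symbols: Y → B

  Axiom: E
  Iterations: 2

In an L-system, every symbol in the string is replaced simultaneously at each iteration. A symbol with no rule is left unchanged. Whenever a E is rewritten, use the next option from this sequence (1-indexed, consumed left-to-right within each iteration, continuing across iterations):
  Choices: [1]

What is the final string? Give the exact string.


Answer: BB

Derivation:
Step 0: E
Step 1: YY  (used choices [1])
Step 2: BB  (used choices [])


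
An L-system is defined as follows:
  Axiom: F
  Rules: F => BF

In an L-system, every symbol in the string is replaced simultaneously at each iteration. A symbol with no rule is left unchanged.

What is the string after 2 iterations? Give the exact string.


Answer: BBF

Derivation:
Step 0: F
Step 1: BF
Step 2: BBF


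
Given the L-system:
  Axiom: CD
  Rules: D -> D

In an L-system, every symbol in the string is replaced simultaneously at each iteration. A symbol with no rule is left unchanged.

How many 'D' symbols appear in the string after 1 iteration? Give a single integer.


Answer: 1

Derivation:
Step 0: CD  (1 'D')
Step 1: CD  (1 'D')


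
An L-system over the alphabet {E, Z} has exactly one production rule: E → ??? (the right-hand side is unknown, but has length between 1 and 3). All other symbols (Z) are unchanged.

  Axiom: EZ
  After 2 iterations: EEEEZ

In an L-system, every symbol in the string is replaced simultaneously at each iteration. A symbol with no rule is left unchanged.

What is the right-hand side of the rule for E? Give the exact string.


Trying E → EE:
  Step 0: EZ
  Step 1: EEZ
  Step 2: EEEEZ
Matches the given result.

Answer: EE


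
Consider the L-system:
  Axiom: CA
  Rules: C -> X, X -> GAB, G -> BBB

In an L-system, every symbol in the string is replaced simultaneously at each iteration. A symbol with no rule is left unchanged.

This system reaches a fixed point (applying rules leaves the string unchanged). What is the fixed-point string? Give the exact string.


Answer: BBBABA

Derivation:
Step 0: CA
Step 1: XA
Step 2: GABA
Step 3: BBBABA
Step 4: BBBABA  (unchanged — fixed point at step 3)


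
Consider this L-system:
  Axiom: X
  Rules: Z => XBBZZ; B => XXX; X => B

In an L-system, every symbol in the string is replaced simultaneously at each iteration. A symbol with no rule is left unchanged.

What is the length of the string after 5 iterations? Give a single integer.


Step 0: length = 1
Step 1: length = 1
Step 2: length = 3
Step 3: length = 3
Step 4: length = 9
Step 5: length = 9

Answer: 9
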